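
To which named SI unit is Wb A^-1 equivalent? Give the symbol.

Wb = V·s (flux: a volt is a weber per second),
    = kg·m²·s⁻²·A⁻¹.
Combining: Wb·A⁻¹ = (kg·m²·s⁻²·A⁻¹) · A⁻¹ = kg·m²·s⁻²·A⁻².
kg·m²·s⁻²·A⁻² is the base-SI form of the henry.

H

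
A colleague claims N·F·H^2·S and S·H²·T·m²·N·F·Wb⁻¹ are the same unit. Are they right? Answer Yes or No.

Yes

Left side:
  N = kg·m·s⁻².
  F = kg⁻¹·m⁻²·s⁴·A².
  H = kg·m²·s⁻²·A⁻².
  So H² = kg²·m⁴·s⁻⁴·A⁻⁴.
  S = kg⁻¹·m⁻²·s³·A².
  Combining: N·F·H²·S = (kg·m·s⁻²) · (kg⁻¹·m⁻²·s⁴·A²) · (kg²·m⁴·s⁻⁴·A⁻⁴) · (kg⁻¹·m⁻²·s³·A²) = kg·m·s.
Right side:
  S = 1/Ω (conductance is reciprocal resistance),
      = kg⁻¹·m⁻²·s³·A².
  H = Wb/A (inductance = flux per current),
      = kg·m²·s⁻²·A⁻².
  So H² = kg²·m⁴·s⁻⁴·A⁻⁴.
  T = Wb/m² (flux density = flux per area),
      = kg·s⁻²·A⁻¹.
  N = kg·m/s² = kg·m·s⁻² (force = mass × acceleration).
  F = C/V (capacitance = charge per voltage),
      = A·s/(kg·m²·s⁻³·A⁻¹) (substituting C and V),
      = kg⁻¹·m⁻²·s⁴·A².
  Wb = V·s (flux: a volt is a weber per second),
      = kg·m²·s⁻²·A⁻¹.
  So Wb⁻¹ = kg⁻¹·m⁻²·s²·A.
  Combining: S·H²·T·m²·N·F·Wb⁻¹ = (kg⁻¹·m⁻²·s³·A²) · (kg²·m⁴·s⁻⁴·A⁻⁴) · (kg·s⁻²·A⁻¹) · m² · (kg·m·s⁻²) · (kg⁻¹·m⁻²·s⁴·A²) · (kg⁻¹·m⁻²·s²·A) = kg·m·s.
Both reduce to kg·m·s.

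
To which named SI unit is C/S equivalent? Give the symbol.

Wb

C = A·s = s·A (charge = current × time).
S = 1/Ω (conductance is reciprocal resistance),
    = kg⁻¹·m⁻²·s³·A².
So S⁻¹ = kg·m²·s⁻³·A⁻².
Combining: C·S⁻¹ = (s·A) · (kg·m²·s⁻³·A⁻²) = kg·m²·s⁻²·A⁻¹.
kg·m²·s⁻²·A⁻¹ is the base-SI form of the weber.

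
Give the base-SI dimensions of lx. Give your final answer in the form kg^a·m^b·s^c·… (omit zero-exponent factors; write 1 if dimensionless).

lx = m⁻²·cd.

m⁻²·cd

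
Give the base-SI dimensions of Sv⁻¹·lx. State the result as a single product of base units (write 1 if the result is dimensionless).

m⁻⁴·s²·cd

Sv = J/kg (equivalent dose = energy per mass),
    = m²·s⁻².
So Sv⁻¹ = m⁻²·s².
lx = lm/m² (illuminance = luminous flux per area),
    = m⁻²·cd.
Combining: Sv⁻¹·lx = (m⁻²·s²) · (m⁻²·cd) = m⁻⁴·s²·cd.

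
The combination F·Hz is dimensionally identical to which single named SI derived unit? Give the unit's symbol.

S

F = kg⁻¹·m⁻²·s⁴·A².
Hz = s⁻¹.
Combining: F·Hz = (kg⁻¹·m⁻²·s⁴·A²) · s⁻¹ = kg⁻¹·m⁻²·s³·A².
kg⁻¹·m⁻²·s³·A² is the base-SI form of the siemens.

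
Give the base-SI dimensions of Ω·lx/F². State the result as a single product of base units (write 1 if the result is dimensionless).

Ω = kg·m²·s⁻³·A⁻².
F = kg⁻¹·m⁻²·s⁴·A².
So F⁻² = kg²·m⁴·s⁻⁸·A⁻⁴.
lx = m⁻²·cd.
Combining: Ω·F⁻²·lx = (kg·m²·s⁻³·A⁻²) · (kg²·m⁴·s⁻⁸·A⁻⁴) · (m⁻²·cd) = kg³·m⁴·s⁻¹¹·A⁻⁶·cd.

kg³·m⁴·s⁻¹¹·A⁻⁶·cd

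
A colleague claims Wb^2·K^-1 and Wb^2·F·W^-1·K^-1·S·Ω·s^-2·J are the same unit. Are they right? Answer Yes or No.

No

Left side:
  Wb = kg·m²·s⁻²·A⁻¹.
  So Wb² = kg²·m⁴·s⁻⁴·A⁻².
  Combining: Wb²·K⁻¹ = (kg²·m⁴·s⁻⁴·A⁻²) · K⁻¹ = kg²·m⁴·s⁻⁴·A⁻²·K⁻¹.
Right side:
  Wb = V·s (flux: a volt is a weber per second),
      = kg·m²·s⁻²·A⁻¹.
  So Wb² = kg²·m⁴·s⁻⁴·A⁻².
  F = C/V (capacitance = charge per voltage),
      = A·s/(kg·m²·s⁻³·A⁻¹) (substituting C and V),
      = kg⁻¹·m⁻²·s⁴·A².
  W = J/s (power = energy per time),
      = kg·m²·s⁻³.
  So W⁻¹ = kg⁻¹·m⁻²·s³.
  S = 1/Ω (conductance is reciprocal resistance),
      = kg⁻¹·m⁻²·s³·A².
  Ω = V/A (resistance = voltage per current),
      = kg·m²·s⁻³·A⁻².
  J = N·m (work = force × distance),
      = kg·m²·s⁻².
  Combining: Wb²·F·W⁻¹·K⁻¹·S·Ω·s⁻²·J = (kg²·m⁴·s⁻⁴·A⁻²) · (kg⁻¹·m⁻²·s⁴·A²) · (kg⁻¹·m⁻²·s³) · K⁻¹ · (kg⁻¹·m⁻²·s³·A²) · (kg·m²·s⁻³·A⁻²) · s⁻² · (kg·m²·s⁻²) = kg·m²·s⁻¹·K⁻¹.
Left is kg²·m⁴·s⁻⁴·A⁻²·K⁻¹; right is kg·m²·s⁻¹·K⁻¹ — different.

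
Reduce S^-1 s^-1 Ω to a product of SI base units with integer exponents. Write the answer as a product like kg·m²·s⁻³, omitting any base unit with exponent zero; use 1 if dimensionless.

kg²·m⁴·s⁻⁷·A⁻⁴

S = 1/Ω (conductance is reciprocal resistance),
    = kg⁻¹·m⁻²·s³·A².
So S⁻¹ = kg·m²·s⁻³·A⁻².
Ω = V/A (resistance = voltage per current),
    = kg·m²·s⁻³·A⁻².
Combining: S⁻¹·s⁻¹·Ω = (kg·m²·s⁻³·A⁻²) · s⁻¹ · (kg·m²·s⁻³·A⁻²) = kg²·m⁴·s⁻⁷·A⁻⁴.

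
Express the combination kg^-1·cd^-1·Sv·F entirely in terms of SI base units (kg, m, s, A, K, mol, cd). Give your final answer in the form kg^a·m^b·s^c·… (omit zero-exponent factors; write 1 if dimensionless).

kg⁻²·s²·A²·cd⁻¹

Sv = J/kg (equivalent dose = energy per mass),
    = m²·s⁻².
F = C/V (capacitance = charge per voltage),
    = A·s/(kg·m²·s⁻³·A⁻¹) (substituting C and V),
    = kg⁻¹·m⁻²·s⁴·A².
Combining: kg⁻¹·cd⁻¹·Sv·F = kg⁻¹ · cd⁻¹ · (m²·s⁻²) · (kg⁻¹·m⁻²·s⁴·A²) = kg⁻²·s²·A²·cd⁻¹.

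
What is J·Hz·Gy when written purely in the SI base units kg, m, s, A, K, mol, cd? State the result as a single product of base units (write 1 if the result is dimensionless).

J = kg·m²·s⁻².
Hz = s⁻¹.
Gy = m²·s⁻².
Combining: J·Hz·Gy = (kg·m²·s⁻²) · s⁻¹ · (m²·s⁻²) = kg·m⁴·s⁻⁵.

kg·m⁴·s⁻⁵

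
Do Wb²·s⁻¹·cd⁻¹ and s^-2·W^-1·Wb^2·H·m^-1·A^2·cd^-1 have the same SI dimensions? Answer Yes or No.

No

Left side:
  Wb = V·s (flux: a volt is a weber per second),
      = kg·m²·s⁻²·A⁻¹.
  So Wb² = kg²·m⁴·s⁻⁴·A⁻².
  Combining: Wb²·s⁻¹·cd⁻¹ = (kg²·m⁴·s⁻⁴·A⁻²) · s⁻¹ · cd⁻¹ = kg²·m⁴·s⁻⁵·A⁻²·cd⁻¹.
Right side:
  W = J/s (power = energy per time),
      = kg·m²·s⁻³.
  So W⁻¹ = kg⁻¹·m⁻²·s³.
  Wb = V·s (flux: a volt is a weber per second),
      = kg·m²·s⁻²·A⁻¹.
  So Wb² = kg²·m⁴·s⁻⁴·A⁻².
  H = Wb/A (inductance = flux per current),
      = kg·m²·s⁻²·A⁻².
  Combining: s⁻²·W⁻¹·Wb²·H·m⁻¹·A²·cd⁻¹ = s⁻² · (kg⁻¹·m⁻²·s³) · (kg²·m⁴·s⁻⁴·A⁻²) · (kg·m²·s⁻²·A⁻²) · m⁻¹ · A² · cd⁻¹ = kg²·m³·s⁻⁵·A⁻²·cd⁻¹.
Left is kg²·m⁴·s⁻⁵·A⁻²·cd⁻¹; right is kg²·m³·s⁻⁵·A⁻²·cd⁻¹ — different.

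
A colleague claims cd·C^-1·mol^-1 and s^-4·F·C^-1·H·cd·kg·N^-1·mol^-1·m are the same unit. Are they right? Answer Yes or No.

Yes

Left side:
  C = s·A.
  So C⁻¹ = s⁻¹·A⁻¹.
  Combining: cd·C⁻¹·mol⁻¹ = cd · (s⁻¹·A⁻¹) · mol⁻¹ = s⁻¹·A⁻¹·mol⁻¹·cd.
Right side:
  F = C/V (capacitance = charge per voltage),
      = A·s/(kg·m²·s⁻³·A⁻¹) (substituting C and V),
      = kg⁻¹·m⁻²·s⁴·A².
  C = A·s = s·A (charge = current × time).
  So C⁻¹ = s⁻¹·A⁻¹.
  H = Wb/A (inductance = flux per current),
      = kg·m²·s⁻²·A⁻².
  N = kg·m/s² = kg·m·s⁻² (force = mass × acceleration).
  So N⁻¹ = kg⁻¹·m⁻¹·s².
  Combining: s⁻⁴·F·C⁻¹·H·cd·kg·N⁻¹·mol⁻¹·m = s⁻⁴ · (kg⁻¹·m⁻²·s⁴·A²) · (s⁻¹·A⁻¹) · (kg·m²·s⁻²·A⁻²) · cd · kg · (kg⁻¹·m⁻¹·s²) · mol⁻¹ · m = s⁻¹·A⁻¹·mol⁻¹·cd.
Both reduce to s⁻¹·A⁻¹·mol⁻¹·cd.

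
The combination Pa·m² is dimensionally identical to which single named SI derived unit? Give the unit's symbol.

Pa = kg·m⁻¹·s⁻².
Combining: Pa·m² = (kg·m⁻¹·s⁻²) · m² = kg·m·s⁻².
kg·m·s⁻² is the base-SI form of the newton.

N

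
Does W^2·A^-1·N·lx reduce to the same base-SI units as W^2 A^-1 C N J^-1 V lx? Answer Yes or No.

Yes

Left side:
  W = kg·m²·s⁻³.
  So W² = kg²·m⁴·s⁻⁶.
  N = kg·m·s⁻².
  lx = m⁻²·cd.
  Combining: W²·A⁻¹·N·lx = (kg²·m⁴·s⁻⁶) · A⁻¹ · (kg·m·s⁻²) · (m⁻²·cd) = kg³·m³·s⁻⁸·A⁻¹·cd.
Right side:
  W = kg·m²·s⁻³.
  So W² = kg²·m⁴·s⁻⁶.
  C = s·A.
  N = kg·m·s⁻².
  J = kg·m²·s⁻².
  So J⁻¹ = kg⁻¹·m⁻²·s².
  V = kg·m²·s⁻³·A⁻¹.
  lx = m⁻²·cd.
  Combining: W²·A⁻¹·C·N·J⁻¹·V·lx = (kg²·m⁴·s⁻⁶) · A⁻¹ · (s·A) · (kg·m·s⁻²) · (kg⁻¹·m⁻²·s²) · (kg·m²·s⁻³·A⁻¹) · (m⁻²·cd) = kg³·m³·s⁻⁸·A⁻¹·cd.
Both reduce to kg³·m³·s⁻⁸·A⁻¹·cd.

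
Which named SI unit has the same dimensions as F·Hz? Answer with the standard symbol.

S

F = C/V (capacitance = charge per voltage),
    = A·s/(kg·m²·s⁻³·A⁻¹) (substituting C and V),
    = kg⁻¹·m⁻²·s⁴·A².
Hz = 1/s = s⁻¹ (frequency is cycles per second).
Combining: F·Hz = (kg⁻¹·m⁻²·s⁴·A²) · s⁻¹ = kg⁻¹·m⁻²·s³·A².
kg⁻¹·m⁻²·s³·A² is the base-SI form of the siemens.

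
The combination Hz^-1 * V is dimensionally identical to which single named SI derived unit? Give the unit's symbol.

Hz = 1/s = s⁻¹ (frequency is cycles per second).
So Hz⁻¹ = s.
V = W/A (potential = power per current),
    = kg·m²·s⁻³·A⁻¹.
Combining: Hz⁻¹·V = s · (kg·m²·s⁻³·A⁻¹) = kg·m²·s⁻²·A⁻¹.
kg·m²·s⁻²·A⁻¹ is the base-SI form of the weber.

Wb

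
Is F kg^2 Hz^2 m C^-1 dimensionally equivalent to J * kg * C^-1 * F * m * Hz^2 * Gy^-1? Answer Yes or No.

Yes

Left side:
  F = C/V (capacitance = charge per voltage),
      = A·s/(kg·m²·s⁻³·A⁻¹) (substituting C and V),
      = kg⁻¹·m⁻²·s⁴·A².
  Hz = 1/s = s⁻¹ (frequency is cycles per second).
  So Hz² = s⁻².
  C = A·s = s·A (charge = current × time).
  So C⁻¹ = s⁻¹·A⁻¹.
  Combining: F·kg²·Hz²·m·C⁻¹ = (kg⁻¹·m⁻²·s⁴·A²) · kg² · s⁻² · m · (s⁻¹·A⁻¹) = kg·m⁻¹·s·A.
Right side:
  J = N·m (work = force × distance),
      = kg·m²·s⁻².
  C = A·s = s·A (charge = current × time).
  So C⁻¹ = s⁻¹·A⁻¹.
  F = C/V (capacitance = charge per voltage),
      = A·s/(kg·m²·s⁻³·A⁻¹) (substituting C and V),
      = kg⁻¹·m⁻²·s⁴·A².
  Hz = 1/s = s⁻¹ (frequency is cycles per second).
  So Hz² = s⁻².
  Gy = J/kg (absorbed dose = energy per mass),
      = m²·s⁻².
  So Gy⁻¹ = m⁻²·s².
  Combining: J·kg·C⁻¹·F·m·Hz²·Gy⁻¹ = (kg·m²·s⁻²) · kg · (s⁻¹·A⁻¹) · (kg⁻¹·m⁻²·s⁴·A²) · m · s⁻² · (m⁻²·s²) = kg·m⁻¹·s·A.
Both reduce to kg·m⁻¹·s·A.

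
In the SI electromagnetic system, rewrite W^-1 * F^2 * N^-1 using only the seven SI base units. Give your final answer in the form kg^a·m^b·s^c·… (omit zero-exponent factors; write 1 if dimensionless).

kg⁻⁴·m⁻⁷·s¹³·A⁴

W = J/s (power = energy per time),
    = kg·m²·s⁻³.
So W⁻¹ = kg⁻¹·m⁻²·s³.
F = C/V (capacitance = charge per voltage),
    = A·s/(kg·m²·s⁻³·A⁻¹) (substituting C and V),
    = kg⁻¹·m⁻²·s⁴·A².
So F² = kg⁻²·m⁻⁴·s⁸·A⁴.
N = kg·m/s² = kg·m·s⁻² (force = mass × acceleration).
So N⁻¹ = kg⁻¹·m⁻¹·s².
Combining: W⁻¹·F²·N⁻¹ = (kg⁻¹·m⁻²·s³) · (kg⁻²·m⁻⁴·s⁸·A⁴) · (kg⁻¹·m⁻¹·s²) = kg⁻⁴·m⁻⁷·s¹³·A⁴.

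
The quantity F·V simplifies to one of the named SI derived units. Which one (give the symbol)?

C

F = C/V (capacitance = charge per voltage),
    = A·s/(kg·m²·s⁻³·A⁻¹) (substituting C and V),
    = kg⁻¹·m⁻²·s⁴·A².
V = W/A (potential = power per current),
    = kg·m²·s⁻³·A⁻¹.
Combining: F·V = (kg⁻¹·m⁻²·s⁴·A²) · (kg·m²·s⁻³·A⁻¹) = s·A.
s·A is the base-SI form of the coulomb.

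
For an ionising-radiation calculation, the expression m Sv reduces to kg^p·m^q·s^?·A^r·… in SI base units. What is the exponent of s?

-2

Sv = m²·s⁻².
Combining: m·Sv = m · (m²·s⁻²) = m³·s⁻².
The exponent of s is -2.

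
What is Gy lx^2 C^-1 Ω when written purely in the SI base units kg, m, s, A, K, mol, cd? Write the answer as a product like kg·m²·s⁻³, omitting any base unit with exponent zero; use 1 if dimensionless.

Gy = J/kg (absorbed dose = energy per mass),
    = m²·s⁻².
lx = lm/m² (illuminance = luminous flux per area),
    = m⁻²·cd.
So lx² = m⁻⁴·cd².
C = A·s = s·A (charge = current × time).
So C⁻¹ = s⁻¹·A⁻¹.
Ω = V/A (resistance = voltage per current),
    = kg·m²·s⁻³·A⁻².
Combining: Gy·lx²·C⁻¹·Ω = (m²·s⁻²) · (m⁻⁴·cd²) · (s⁻¹·A⁻¹) · (kg·m²·s⁻³·A⁻²) = kg·s⁻⁶·A⁻³·cd².

kg·s⁻⁶·A⁻³·cd²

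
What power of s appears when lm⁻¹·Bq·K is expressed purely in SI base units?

lm = cd·sr = cd (luminous flux; sr is dimensionless).
So lm⁻¹ = cd⁻¹.
Bq = 1/s = s⁻¹ (activity is decays per second).
Combining: lm⁻¹·Bq·K = cd⁻¹ · s⁻¹ · K = s⁻¹·K·cd⁻¹.
The exponent of s is -1.

-1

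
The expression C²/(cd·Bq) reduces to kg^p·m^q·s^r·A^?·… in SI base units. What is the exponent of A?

2

Bq = s⁻¹.
So Bq⁻¹ = s.
C = s·A.
So C² = s²·A².
Combining: cd⁻¹·Bq⁻¹·C² = cd⁻¹ · s · (s²·A²) = s³·A²·cd⁻¹.
The exponent of A is 2.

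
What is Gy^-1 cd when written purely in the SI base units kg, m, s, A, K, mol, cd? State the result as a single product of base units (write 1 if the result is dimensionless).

Gy = m²·s⁻².
So Gy⁻¹ = m⁻²·s².
Combining: Gy⁻¹·cd = (m⁻²·s²) · cd = m⁻²·s²·cd.

m⁻²·s²·cd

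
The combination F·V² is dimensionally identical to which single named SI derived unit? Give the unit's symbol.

F = C/V (capacitance = charge per voltage),
    = A·s/(kg·m²·s⁻³·A⁻¹) (substituting C and V),
    = kg⁻¹·m⁻²·s⁴·A².
V = W/A (potential = power per current),
    = kg·m²·s⁻³·A⁻¹.
So V² = kg²·m⁴·s⁻⁶·A⁻².
Combining: F·V² = (kg⁻¹·m⁻²·s⁴·A²) · (kg²·m⁴·s⁻⁶·A⁻²) = kg·m²·s⁻².
kg·m²·s⁻² is the base-SI form of the joule.

J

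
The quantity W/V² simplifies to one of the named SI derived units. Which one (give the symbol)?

W = J/s (power = energy per time),
    = kg·m²·s⁻³.
V = W/A (potential = power per current),
    = kg·m²·s⁻³·A⁻¹.
So V⁻² = kg⁻²·m⁻⁴·s⁶·A².
Combining: W·V⁻² = (kg·m²·s⁻³) · (kg⁻²·m⁻⁴·s⁶·A²) = kg⁻¹·m⁻²·s³·A².
kg⁻¹·m⁻²·s³·A² is the base-SI form of the siemens.

S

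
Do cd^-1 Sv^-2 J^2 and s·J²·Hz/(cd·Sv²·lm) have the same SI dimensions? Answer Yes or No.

Left side:
  Sv = m²·s⁻².
  So Sv⁻² = m⁻⁴·s⁴.
  J = kg·m²·s⁻².
  So J² = kg²·m⁴·s⁻⁴.
  Combining: cd⁻¹·Sv⁻²·J² = cd⁻¹ · (m⁻⁴·s⁴) · (kg²·m⁴·s⁻⁴) = kg²·cd⁻¹.
Right side:
  Sv = J/kg (equivalent dose = energy per mass),
      = m²·s⁻².
  So Sv⁻² = m⁻⁴·s⁴.
  lm = cd·sr = cd (luminous flux; sr is dimensionless).
  So lm⁻¹ = cd⁻¹.
  J = N·m (work = force × distance),
      = kg·m²·s⁻².
  So J² = kg²·m⁴·s⁻⁴.
  Hz = 1/s = s⁻¹ (frequency is cycles per second).
  Combining: s·cd⁻¹·Sv⁻²·lm⁻¹·J²·Hz = s · cd⁻¹ · (m⁻⁴·s⁴) · cd⁻¹ · (kg²·m⁴·s⁻⁴) · s⁻¹ = kg²·cd⁻².
Left is kg²·cd⁻¹; right is kg²·cd⁻² — different.

No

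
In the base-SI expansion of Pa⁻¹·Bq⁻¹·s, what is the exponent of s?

Pa = kg·m⁻¹·s⁻².
So Pa⁻¹ = kg⁻¹·m·s².
Bq = s⁻¹.
So Bq⁻¹ = s.
Combining: Pa⁻¹·Bq⁻¹·s = (kg⁻¹·m·s²) · s · s = kg⁻¹·m·s⁴.
The exponent of s is 4.

4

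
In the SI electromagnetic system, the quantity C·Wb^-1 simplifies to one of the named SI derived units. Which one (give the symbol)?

C = s·A.
Wb = kg·m²·s⁻²·A⁻¹.
So Wb⁻¹ = kg⁻¹·m⁻²·s²·A.
Combining: C·Wb⁻¹ = (s·A) · (kg⁻¹·m⁻²·s²·A) = kg⁻¹·m⁻²·s³·A².
kg⁻¹·m⁻²·s³·A² is the base-SI form of the siemens.

S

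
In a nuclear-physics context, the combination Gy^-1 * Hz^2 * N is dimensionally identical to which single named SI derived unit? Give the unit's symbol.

Gy = J/kg (absorbed dose = energy per mass),
    = m²·s⁻².
So Gy⁻¹ = m⁻²·s².
Hz = 1/s = s⁻¹ (frequency is cycles per second).
So Hz² = s⁻².
N = kg·m/s² = kg·m·s⁻² (force = mass × acceleration).
Combining: Gy⁻¹·Hz²·N = (m⁻²·s²) · s⁻² · (kg·m·s⁻²) = kg·m⁻¹·s⁻².
kg·m⁻¹·s⁻² is the base-SI form of the pascal.

Pa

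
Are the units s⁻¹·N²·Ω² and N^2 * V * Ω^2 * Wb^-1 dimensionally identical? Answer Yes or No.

Left side:
  N = kg·m/s² = kg·m·s⁻² (force = mass × acceleration).
  So N² = kg²·m²·s⁻⁴.
  Ω = V/A (resistance = voltage per current),
      = kg·m²·s⁻³·A⁻².
  So Ω² = kg²·m⁴·s⁻⁶·A⁻⁴.
  Combining: s⁻¹·N²·Ω² = s⁻¹ · (kg²·m²·s⁻⁴) · (kg²·m⁴·s⁻⁶·A⁻⁴) = kg⁴·m⁶·s⁻¹¹·A⁻⁴.
Right side:
  N = kg·m·s⁻².
  So N² = kg²·m²·s⁻⁴.
  V = kg·m²·s⁻³·A⁻¹.
  Ω = kg·m²·s⁻³·A⁻².
  So Ω² = kg²·m⁴·s⁻⁶·A⁻⁴.
  Wb = kg·m²·s⁻²·A⁻¹.
  So Wb⁻¹ = kg⁻¹·m⁻²·s²·A.
  Combining: N²·V·Ω²·Wb⁻¹ = (kg²·m²·s⁻⁴) · (kg·m²·s⁻³·A⁻¹) · (kg²·m⁴·s⁻⁶·A⁻⁴) · (kg⁻¹·m⁻²·s²·A) = kg⁴·m⁶·s⁻¹¹·A⁻⁴.
Both reduce to kg⁴·m⁶·s⁻¹¹·A⁻⁴.

Yes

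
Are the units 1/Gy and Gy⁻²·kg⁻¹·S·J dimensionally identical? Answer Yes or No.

Left side:
  Gy = J/kg (absorbed dose = energy per mass),
      = m²·s⁻².
  So Gy⁻¹ = m⁻²·s².
Right side:
  Gy = J/kg (absorbed dose = energy per mass),
      = m²·s⁻².
  So Gy⁻² = m⁻⁴·s⁴.
  S = 1/Ω (conductance is reciprocal resistance),
      = kg⁻¹·m⁻²·s³·A².
  J = N·m (work = force × distance),
      = kg·m²·s⁻².
  Combining: Gy⁻²·kg⁻¹·S·J = (m⁻⁴·s⁴) · kg⁻¹ · (kg⁻¹·m⁻²·s³·A²) · (kg·m²·s⁻²) = kg⁻¹·m⁻⁴·s⁵·A².
Left is m⁻²·s²; right is kg⁻¹·m⁻⁴·s⁵·A² — different.

No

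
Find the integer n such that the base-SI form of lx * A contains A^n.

1

lx = m⁻²·cd.
Combining: lx·A = (m⁻²·cd) · A = m⁻²·A·cd.
The exponent of A is 1.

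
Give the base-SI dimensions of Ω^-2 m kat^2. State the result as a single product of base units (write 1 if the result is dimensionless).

kg⁻²·m⁻³·s⁴·A⁴·mol²

Ω = kg·m²·s⁻³·A⁻².
So Ω⁻² = kg⁻²·m⁻⁴·s⁶·A⁴.
kat = s⁻¹·mol.
So kat² = s⁻²·mol².
Combining: Ω⁻²·m·kat² = (kg⁻²·m⁻⁴·s⁶·A⁴) · m · (s⁻²·mol²) = kg⁻²·m⁻³·s⁴·A⁴·mol².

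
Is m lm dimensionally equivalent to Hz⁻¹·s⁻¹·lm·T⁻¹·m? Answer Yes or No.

Left side:
  lm = cd.
  Combining: m·lm = m · cd = m·cd.
Right side:
  Hz = 1/s = s⁻¹ (frequency is cycles per second).
  So Hz⁻¹ = s.
  lm = cd·sr = cd (luminous flux; sr is dimensionless).
  T = Wb/m² (flux density = flux per area),
      = kg·s⁻²·A⁻¹.
  So T⁻¹ = kg⁻¹·s²·A.
  Combining: Hz⁻¹·s⁻¹·lm·T⁻¹·m = s · s⁻¹ · cd · (kg⁻¹·s²·A) · m = kg⁻¹·m·s²·A·cd.
Left is m·cd; right is kg⁻¹·m·s²·A·cd — different.

No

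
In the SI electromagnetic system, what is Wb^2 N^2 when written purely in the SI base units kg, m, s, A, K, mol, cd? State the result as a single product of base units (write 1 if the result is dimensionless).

kg⁴·m⁶·s⁻⁸·A⁻²

Wb = kg·m²·s⁻²·A⁻¹.
So Wb² = kg²·m⁴·s⁻⁴·A⁻².
N = kg·m·s⁻².
So N² = kg²·m²·s⁻⁴.
Combining: Wb²·N² = (kg²·m⁴·s⁻⁴·A⁻²) · (kg²·m²·s⁻⁴) = kg⁴·m⁶·s⁻⁸·A⁻².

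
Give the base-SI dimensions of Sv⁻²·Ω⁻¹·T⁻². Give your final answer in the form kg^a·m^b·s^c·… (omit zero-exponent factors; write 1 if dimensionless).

kg⁻³·m⁻⁶·s¹¹·A⁴

Sv = J/kg (equivalent dose = energy per mass),
    = m²·s⁻².
So Sv⁻² = m⁻⁴·s⁴.
Ω = V/A (resistance = voltage per current),
    = kg·m²·s⁻³·A⁻².
So Ω⁻¹ = kg⁻¹·m⁻²·s³·A².
T = Wb/m² (flux density = flux per area),
    = kg·s⁻²·A⁻¹.
So T⁻² = kg⁻²·s⁴·A².
Combining: Sv⁻²·Ω⁻¹·T⁻² = (m⁻⁴·s⁴) · (kg⁻¹·m⁻²·s³·A²) · (kg⁻²·s⁴·A²) = kg⁻³·m⁻⁶·s¹¹·A⁴.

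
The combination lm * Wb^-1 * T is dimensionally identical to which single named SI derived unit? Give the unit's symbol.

lx

lm = cd·sr = cd (luminous flux; sr is dimensionless).
Wb = V·s (flux: a volt is a weber per second),
    = kg·m²·s⁻²·A⁻¹.
So Wb⁻¹ = kg⁻¹·m⁻²·s²·A.
T = Wb/m² (flux density = flux per area),
    = kg·s⁻²·A⁻¹.
Combining: lm·Wb⁻¹·T = cd · (kg⁻¹·m⁻²·s²·A) · (kg·s⁻²·A⁻¹) = m⁻²·cd.
m⁻²·cd is the base-SI form of the lux.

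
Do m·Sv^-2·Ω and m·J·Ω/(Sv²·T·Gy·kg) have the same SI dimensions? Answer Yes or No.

No

Left side:
  Sv = J/kg (equivalent dose = energy per mass),
      = m²·s⁻².
  So Sv⁻² = m⁻⁴·s⁴.
  Ω = V/A (resistance = voltage per current),
      = kg·m²·s⁻³·A⁻².
  Combining: m·Sv⁻²·Ω = m · (m⁻⁴·s⁴) · (kg·m²·s⁻³·A⁻²) = kg·m⁻¹·s·A⁻².
Right side:
  Sv = J/kg (equivalent dose = energy per mass),
      = m²·s⁻².
  So Sv⁻² = m⁻⁴·s⁴.
  T = Wb/m² (flux density = flux per area),
      = kg·s⁻²·A⁻¹.
  So T⁻¹ = kg⁻¹·s²·A.
  J = N·m (work = force × distance),
      = kg·m²·s⁻².
  Ω = V/A (resistance = voltage per current),
      = kg·m²·s⁻³·A⁻².
  Gy = J/kg (absorbed dose = energy per mass),
      = m²·s⁻².
  So Gy⁻¹ = m⁻²·s².
  Combining: Sv⁻²·m·T⁻¹·J·Ω·Gy⁻¹·kg⁻¹ = (m⁻⁴·s⁴) · m · (kg⁻¹·s²·A) · (kg·m²·s⁻²) · (kg·m²·s⁻³·A⁻²) · (m⁻²·s²) · kg⁻¹ = m⁻¹·s³·A⁻¹.
Left is kg·m⁻¹·s·A⁻²; right is m⁻¹·s³·A⁻¹ — different.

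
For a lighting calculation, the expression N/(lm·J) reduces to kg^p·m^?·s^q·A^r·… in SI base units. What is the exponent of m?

N = kg·m·s⁻².
lm = cd.
So lm⁻¹ = cd⁻¹.
J = kg·m²·s⁻².
So J⁻¹ = kg⁻¹·m⁻²·s².
Combining: N·lm⁻¹·J⁻¹ = (kg·m·s⁻²) · cd⁻¹ · (kg⁻¹·m⁻²·s²) = m⁻¹·cd⁻¹.
The exponent of m is -1.

-1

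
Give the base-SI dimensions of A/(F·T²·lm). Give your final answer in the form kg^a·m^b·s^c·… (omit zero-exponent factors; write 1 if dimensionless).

F = C/V (capacitance = charge per voltage),
    = A·s/(kg·m²·s⁻³·A⁻¹) (substituting C and V),
    = kg⁻¹·m⁻²·s⁴·A².
So F⁻¹ = kg·m²·s⁻⁴·A⁻².
T = Wb/m² (flux density = flux per area),
    = kg·s⁻²·A⁻¹.
So T⁻² = kg⁻²·s⁴·A².
lm = cd·sr = cd (luminous flux; sr is dimensionless).
So lm⁻¹ = cd⁻¹.
Combining: A·F⁻¹·T⁻²·lm⁻¹ = A · (kg·m²·s⁻⁴·A⁻²) · (kg⁻²·s⁴·A²) · cd⁻¹ = kg⁻¹·m²·A·cd⁻¹.

kg⁻¹·m²·A·cd⁻¹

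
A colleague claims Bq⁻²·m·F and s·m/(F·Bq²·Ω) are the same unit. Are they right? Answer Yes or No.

No

Left side:
  Bq = 1/s = s⁻¹ (activity is decays per second).
  So Bq⁻² = s².
  F = C/V (capacitance = charge per voltage),
      = A·s/(kg·m²·s⁻³·A⁻¹) (substituting C and V),
      = kg⁻¹·m⁻²·s⁴·A².
  Combining: Bq⁻²·m·F = s² · m · (kg⁻¹·m⁻²·s⁴·A²) = kg⁻¹·m⁻¹·s⁶·A².
Right side:
  F = kg⁻¹·m⁻²·s⁴·A².
  So F⁻¹ = kg·m²·s⁻⁴·A⁻².
  Bq = s⁻¹.
  So Bq⁻² = s².
  Ω = kg·m²·s⁻³·A⁻².
  So Ω⁻¹ = kg⁻¹·m⁻²·s³·A².
  Combining: s·m·F⁻¹·Bq⁻²·Ω⁻¹ = s · m · (kg·m²·s⁻⁴·A⁻²) · s² · (kg⁻¹·m⁻²·s³·A²) = m·s².
Left is kg⁻¹·m⁻¹·s⁶·A²; right is m·s² — different.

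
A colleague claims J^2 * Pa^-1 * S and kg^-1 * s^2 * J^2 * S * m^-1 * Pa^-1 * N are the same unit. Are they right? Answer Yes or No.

Yes

Left side:
  J = kg·m²·s⁻².
  So J² = kg²·m⁴·s⁻⁴.
  Pa = kg·m⁻¹·s⁻².
  So Pa⁻¹ = kg⁻¹·m·s².
  S = kg⁻¹·m⁻²·s³·A².
  Combining: J²·Pa⁻¹·S = (kg²·m⁴·s⁻⁴) · (kg⁻¹·m·s²) · (kg⁻¹·m⁻²·s³·A²) = m³·s·A².
Right side:
  J = kg·m²·s⁻².
  So J² = kg²·m⁴·s⁻⁴.
  S = kg⁻¹·m⁻²·s³·A².
  Pa = kg·m⁻¹·s⁻².
  So Pa⁻¹ = kg⁻¹·m·s².
  N = kg·m·s⁻².
  Combining: kg⁻¹·s²·J²·S·m⁻¹·Pa⁻¹·N = kg⁻¹ · s² · (kg²·m⁴·s⁻⁴) · (kg⁻¹·m⁻²·s³·A²) · m⁻¹ · (kg⁻¹·m·s²) · (kg·m·s⁻²) = m³·s·A².
Both reduce to m³·s·A².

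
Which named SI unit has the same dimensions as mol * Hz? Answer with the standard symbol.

kat

Hz = 1/s = s⁻¹ (frequency is cycles per second).
Combining: mol·Hz = mol · s⁻¹ = s⁻¹·mol.
s⁻¹·mol is the base-SI form of the katal.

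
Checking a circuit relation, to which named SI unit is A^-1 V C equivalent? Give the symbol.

V = W/A (potential = power per current),
    = kg·m²·s⁻³·A⁻¹.
C = A·s = s·A (charge = current × time).
Combining: A⁻¹·V·C = A⁻¹ · (kg·m²·s⁻³·A⁻¹) · (s·A) = kg·m²·s⁻²·A⁻¹.
kg·m²·s⁻²·A⁻¹ is the base-SI form of the weber.

Wb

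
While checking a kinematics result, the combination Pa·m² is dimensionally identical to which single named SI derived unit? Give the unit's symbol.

N

Pa = kg·m⁻¹·s⁻².
Combining: Pa·m² = (kg·m⁻¹·s⁻²) · m² = kg·m·s⁻².
kg·m·s⁻² is the base-SI form of the newton.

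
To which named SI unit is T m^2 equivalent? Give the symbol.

T = Wb/m² (flux density = flux per area),
    = kg·s⁻²·A⁻¹.
Combining: T·m² = (kg·s⁻²·A⁻¹) · m² = kg·m²·s⁻²·A⁻¹.
kg·m²·s⁻²·A⁻¹ is the base-SI form of the weber.

Wb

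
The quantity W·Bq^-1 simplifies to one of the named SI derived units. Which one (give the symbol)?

W = kg·m²·s⁻³.
Bq = s⁻¹.
So Bq⁻¹ = s.
Combining: W·Bq⁻¹ = (kg·m²·s⁻³) · s = kg·m²·s⁻².
kg·m²·s⁻² is the base-SI form of the joule.

J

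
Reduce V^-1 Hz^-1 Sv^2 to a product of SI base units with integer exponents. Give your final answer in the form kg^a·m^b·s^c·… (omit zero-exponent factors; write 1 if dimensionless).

kg⁻¹·m²·A

V = W/A (potential = power per current),
    = kg·m²·s⁻³·A⁻¹.
So V⁻¹ = kg⁻¹·m⁻²·s³·A.
Hz = 1/s = s⁻¹ (frequency is cycles per second).
So Hz⁻¹ = s.
Sv = J/kg (equivalent dose = energy per mass),
    = m²·s⁻².
So Sv² = m⁴·s⁻⁴.
Combining: V⁻¹·Hz⁻¹·Sv² = (kg⁻¹·m⁻²·s³·A) · s · (m⁴·s⁻⁴) = kg⁻¹·m²·A.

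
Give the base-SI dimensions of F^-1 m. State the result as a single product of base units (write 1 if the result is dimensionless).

kg·m³·s⁻⁴·A⁻²

F = C/V (capacitance = charge per voltage),
    = A·s/(kg·m²·s⁻³·A⁻¹) (substituting C and V),
    = kg⁻¹·m⁻²·s⁴·A².
So F⁻¹ = kg·m²·s⁻⁴·A⁻².
Combining: F⁻¹·m = (kg·m²·s⁻⁴·A⁻²) · m = kg·m³·s⁻⁴·A⁻².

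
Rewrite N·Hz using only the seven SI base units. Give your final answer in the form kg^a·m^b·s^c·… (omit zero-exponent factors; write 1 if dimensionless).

kg·m·s⁻³

N = kg·m/s² = kg·m·s⁻² (force = mass × acceleration).
Hz = 1/s = s⁻¹ (frequency is cycles per second).
Combining: N·Hz = (kg·m·s⁻²) · s⁻¹ = kg·m·s⁻³.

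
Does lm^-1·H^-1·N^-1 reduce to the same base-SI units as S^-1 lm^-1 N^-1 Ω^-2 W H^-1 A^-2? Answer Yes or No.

Yes

Left side:
  lm = cd.
  So lm⁻¹ = cd⁻¹.
  H = kg·m²·s⁻²·A⁻².
  So H⁻¹ = kg⁻¹·m⁻²·s²·A².
  N = kg·m·s⁻².
  So N⁻¹ = kg⁻¹·m⁻¹·s².
  Combining: lm⁻¹·H⁻¹·N⁻¹ = cd⁻¹ · (kg⁻¹·m⁻²·s²·A²) · (kg⁻¹·m⁻¹·s²) = kg⁻²·m⁻³·s⁴·A²·cd⁻¹.
Right side:
  S = kg⁻¹·m⁻²·s³·A².
  So S⁻¹ = kg·m²·s⁻³·A⁻².
  lm = cd.
  So lm⁻¹ = cd⁻¹.
  N = kg·m·s⁻².
  So N⁻¹ = kg⁻¹·m⁻¹·s².
  Ω = kg·m²·s⁻³·A⁻².
  So Ω⁻² = kg⁻²·m⁻⁴·s⁶·A⁴.
  W = kg·m²·s⁻³.
  H = kg·m²·s⁻²·A⁻².
  So H⁻¹ = kg⁻¹·m⁻²·s²·A².
  Combining: S⁻¹·lm⁻¹·N⁻¹·Ω⁻²·W·H⁻¹·A⁻² = (kg·m²·s⁻³·A⁻²) · cd⁻¹ · (kg⁻¹·m⁻¹·s²) · (kg⁻²·m⁻⁴·s⁶·A⁴) · (kg·m²·s⁻³) · (kg⁻¹·m⁻²·s²·A²) · A⁻² = kg⁻²·m⁻³·s⁴·A²·cd⁻¹.
Both reduce to kg⁻²·m⁻³·s⁴·A²·cd⁻¹.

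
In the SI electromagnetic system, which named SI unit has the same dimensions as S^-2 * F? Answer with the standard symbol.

S = kg⁻¹·m⁻²·s³·A².
So S⁻² = kg²·m⁴·s⁻⁶·A⁻⁴.
F = kg⁻¹·m⁻²·s⁴·A².
Combining: S⁻²·F = (kg²·m⁴·s⁻⁶·A⁻⁴) · (kg⁻¹·m⁻²·s⁴·A²) = kg·m²·s⁻²·A⁻².
kg·m²·s⁻²·A⁻² is the base-SI form of the henry.

H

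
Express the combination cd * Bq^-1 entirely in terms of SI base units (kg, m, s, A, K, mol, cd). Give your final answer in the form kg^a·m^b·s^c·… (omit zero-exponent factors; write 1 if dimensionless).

s·cd

Bq = 1/s = s⁻¹ (activity is decays per second).
So Bq⁻¹ = s.
Combining: cd·Bq⁻¹ = cd · s = s·cd.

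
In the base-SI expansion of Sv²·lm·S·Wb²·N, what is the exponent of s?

Sv = J/kg (equivalent dose = energy per mass),
    = m²·s⁻².
So Sv² = m⁴·s⁻⁴.
lm = cd·sr = cd (luminous flux; sr is dimensionless).
S = 1/Ω (conductance is reciprocal resistance),
    = kg⁻¹·m⁻²·s³·A².
Wb = V·s (flux: a volt is a weber per second),
    = kg·m²·s⁻²·A⁻¹.
So Wb² = kg²·m⁴·s⁻⁴·A⁻².
N = kg·m/s² = kg·m·s⁻² (force = mass × acceleration).
Combining: Sv²·lm·S·Wb²·N = (m⁴·s⁻⁴) · cd · (kg⁻¹·m⁻²·s³·A²) · (kg²·m⁴·s⁻⁴·A⁻²) · (kg·m·s⁻²) = kg²·m⁷·s⁻⁷·cd.
The exponent of s is -7.

-7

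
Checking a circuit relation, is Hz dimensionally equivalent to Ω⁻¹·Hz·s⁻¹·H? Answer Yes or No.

Yes

Left side:
  Hz = 1/s = s⁻¹ (frequency is cycles per second).
Right side:
  Ω = kg·m²·s⁻³·A⁻².
  So Ω⁻¹ = kg⁻¹·m⁻²·s³·A².
  Hz = s⁻¹.
  H = kg·m²·s⁻²·A⁻².
  Combining: Ω⁻¹·Hz·s⁻¹·H = (kg⁻¹·m⁻²·s³·A²) · s⁻¹ · s⁻¹ · (kg·m²·s⁻²·A⁻²) = s⁻¹.
Both reduce to s⁻¹.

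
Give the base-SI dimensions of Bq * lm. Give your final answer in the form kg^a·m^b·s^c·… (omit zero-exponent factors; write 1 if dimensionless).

s⁻¹·cd

Bq = s⁻¹.
lm = cd.
Combining: Bq·lm = s⁻¹ · cd = s⁻¹·cd.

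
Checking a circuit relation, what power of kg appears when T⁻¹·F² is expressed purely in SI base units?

-3

T = Wb/m² (flux density = flux per area),
    = kg·s⁻²·A⁻¹.
So T⁻¹ = kg⁻¹·s²·A.
F = C/V (capacitance = charge per voltage),
    = A·s/(kg·m²·s⁻³·A⁻¹) (substituting C and V),
    = kg⁻¹·m⁻²·s⁴·A².
So F² = kg⁻²·m⁻⁴·s⁸·A⁴.
Combining: T⁻¹·F² = (kg⁻¹·s²·A) · (kg⁻²·m⁻⁴·s⁸·A⁴) = kg⁻³·m⁻⁴·s¹⁰·A⁵.
The exponent of kg is -3.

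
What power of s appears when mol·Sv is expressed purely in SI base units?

Sv = J/kg (equivalent dose = energy per mass),
    = m²·s⁻².
Combining: mol·Sv = mol · (m²·s⁻²) = m²·s⁻²·mol.
The exponent of s is -2.

-2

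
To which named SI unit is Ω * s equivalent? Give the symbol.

Ω = kg·m²·s⁻³·A⁻².
Combining: Ω·s = (kg·m²·s⁻³·A⁻²) · s = kg·m²·s⁻²·A⁻².
kg·m²·s⁻²·A⁻² is the base-SI form of the henry.

H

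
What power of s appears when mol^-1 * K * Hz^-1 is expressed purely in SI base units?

Hz = 1/s = s⁻¹ (frequency is cycles per second).
So Hz⁻¹ = s.
Combining: mol⁻¹·K·Hz⁻¹ = mol⁻¹ · K · s = s·K·mol⁻¹.
The exponent of s is 1.

1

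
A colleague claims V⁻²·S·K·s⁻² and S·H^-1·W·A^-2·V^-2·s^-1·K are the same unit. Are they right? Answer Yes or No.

Left side:
  V = kg·m²·s⁻³·A⁻¹.
  So V⁻² = kg⁻²·m⁻⁴·s⁶·A².
  S = kg⁻¹·m⁻²·s³·A².
  Combining: V⁻²·S·K·s⁻² = (kg⁻²·m⁻⁴·s⁶·A²) · (kg⁻¹·m⁻²·s³·A²) · K · s⁻² = kg⁻³·m⁻⁶·s⁷·A⁴·K.
Right side:
  S = 1/Ω (conductance is reciprocal resistance),
      = kg⁻¹·m⁻²·s³·A².
  H = Wb/A (inductance = flux per current),
      = kg·m²·s⁻²·A⁻².
  So H⁻¹ = kg⁻¹·m⁻²·s²·A².
  W = J/s (power = energy per time),
      = kg·m²·s⁻³.
  V = W/A (potential = power per current),
      = kg·m²·s⁻³·A⁻¹.
  So V⁻² = kg⁻²·m⁻⁴·s⁶·A².
  Combining: S·H⁻¹·W·A⁻²·V⁻²·s⁻¹·K = (kg⁻¹·m⁻²·s³·A²) · (kg⁻¹·m⁻²·s²·A²) · (kg·m²·s⁻³) · A⁻² · (kg⁻²·m⁻⁴·s⁶·A²) · s⁻¹ · K = kg⁻³·m⁻⁶·s⁷·A⁴·K.
Both reduce to kg⁻³·m⁻⁶·s⁷·A⁴·K.

Yes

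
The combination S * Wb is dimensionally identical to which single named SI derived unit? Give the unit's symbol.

S = 1/Ω (conductance is reciprocal resistance),
    = kg⁻¹·m⁻²·s³·A².
Wb = V·s (flux: a volt is a weber per second),
    = kg·m²·s⁻²·A⁻¹.
Combining: S·Wb = (kg⁻¹·m⁻²·s³·A²) · (kg·m²·s⁻²·A⁻¹) = s·A.
s·A is the base-SI form of the coulomb.

C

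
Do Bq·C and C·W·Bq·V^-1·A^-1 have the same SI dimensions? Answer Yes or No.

Yes

Left side:
  Bq = s⁻¹.
  C = s·A.
  Combining: Bq·C = s⁻¹ · (s·A) = A.
Right side:
  C = A·s = s·A (charge = current × time).
  W = J/s (power = energy per time),
      = kg·m²·s⁻³.
  Bq = 1/s = s⁻¹ (activity is decays per second).
  V = W/A (potential = power per current),
      = kg·m²·s⁻³·A⁻¹.
  So V⁻¹ = kg⁻¹·m⁻²·s³·A.
  Combining: C·W·Bq·V⁻¹·A⁻¹ = (s·A) · (kg·m²·s⁻³) · s⁻¹ · (kg⁻¹·m⁻²·s³·A) · A⁻¹ = A.
Both reduce to A.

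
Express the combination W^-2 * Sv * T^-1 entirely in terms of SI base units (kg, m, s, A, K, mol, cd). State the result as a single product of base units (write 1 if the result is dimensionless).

kg⁻³·m⁻²·s⁶·A

W = kg·m²·s⁻³.
So W⁻² = kg⁻²·m⁻⁴·s⁶.
Sv = m²·s⁻².
T = kg·s⁻²·A⁻¹.
So T⁻¹ = kg⁻¹·s²·A.
Combining: W⁻²·Sv·T⁻¹ = (kg⁻²·m⁻⁴·s⁶) · (m²·s⁻²) · (kg⁻¹·s²·A) = kg⁻³·m⁻²·s⁶·A.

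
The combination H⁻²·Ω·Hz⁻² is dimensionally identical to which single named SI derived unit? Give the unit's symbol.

H = kg·m²·s⁻²·A⁻².
So H⁻² = kg⁻²·m⁻⁴·s⁴·A⁴.
Ω = kg·m²·s⁻³·A⁻².
Hz = s⁻¹.
So Hz⁻² = s².
Combining: H⁻²·Ω·Hz⁻² = (kg⁻²·m⁻⁴·s⁴·A⁴) · (kg·m²·s⁻³·A⁻²) · s² = kg⁻¹·m⁻²·s³·A².
kg⁻¹·m⁻²·s³·A² is the base-SI form of the siemens.

S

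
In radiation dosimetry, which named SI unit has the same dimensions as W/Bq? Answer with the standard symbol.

Bq = 1/s = s⁻¹ (activity is decays per second).
So Bq⁻¹ = s.
W = J/s (power = energy per time),
    = kg·m²·s⁻³.
Combining: Bq⁻¹·W = s · (kg·m²·s⁻³) = kg·m²·s⁻².
kg·m²·s⁻² is the base-SI form of the joule.

J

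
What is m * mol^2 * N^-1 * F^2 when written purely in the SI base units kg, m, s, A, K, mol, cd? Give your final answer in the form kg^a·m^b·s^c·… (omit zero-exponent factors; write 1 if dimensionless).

N = kg·m·s⁻².
So N⁻¹ = kg⁻¹·m⁻¹·s².
F = kg⁻¹·m⁻²·s⁴·A².
So F² = kg⁻²·m⁻⁴·s⁸·A⁴.
Combining: m·mol²·N⁻¹·F² = m · mol² · (kg⁻¹·m⁻¹·s²) · (kg⁻²·m⁻⁴·s⁸·A⁴) = kg⁻³·m⁻⁴·s¹⁰·A⁴·mol².

kg⁻³·m⁻⁴·s¹⁰·A⁴·mol²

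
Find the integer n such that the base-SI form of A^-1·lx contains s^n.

0

lx = m⁻²·cd.
Combining: A⁻¹·lx = A⁻¹ · (m⁻²·cd) = m⁻²·A⁻¹·cd.
The exponent of s is 0.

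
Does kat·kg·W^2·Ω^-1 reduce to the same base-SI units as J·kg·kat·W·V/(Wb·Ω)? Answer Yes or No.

Yes

Left side:
  kat = s⁻¹·mol.
  W = kg·m²·s⁻³.
  So W² = kg²·m⁴·s⁻⁶.
  Ω = kg·m²·s⁻³·A⁻².
  So Ω⁻¹ = kg⁻¹·m⁻²·s³·A².
  Combining: kat·kg·W²·Ω⁻¹ = (s⁻¹·mol) · kg · (kg²·m⁴·s⁻⁶) · (kg⁻¹·m⁻²·s³·A²) = kg²·m²·s⁻⁴·A²·mol.
Right side:
  Wb = V·s (flux: a volt is a weber per second),
      = kg·m²·s⁻²·A⁻¹.
  So Wb⁻¹ = kg⁻¹·m⁻²·s²·A.
  J = N·m (work = force × distance),
      = kg·m²·s⁻².
  kat = mol/s = s⁻¹·mol (catalytic activity).
  W = J/s (power = energy per time),
      = kg·m²·s⁻³.
  Ω = V/A (resistance = voltage per current),
      = kg·m²·s⁻³·A⁻².
  So Ω⁻¹ = kg⁻¹·m⁻²·s³·A².
  V = W/A (potential = power per current),
      = kg·m²·s⁻³·A⁻¹.
  Combining: Wb⁻¹·J·kg·kat·W·Ω⁻¹·V = (kg⁻¹·m⁻²·s²·A) · (kg·m²·s⁻²) · kg · (s⁻¹·mol) · (kg·m²·s⁻³) · (kg⁻¹·m⁻²·s³·A²) · (kg·m²·s⁻³·A⁻¹) = kg²·m²·s⁻⁴·A²·mol.
Both reduce to kg²·m²·s⁻⁴·A²·mol.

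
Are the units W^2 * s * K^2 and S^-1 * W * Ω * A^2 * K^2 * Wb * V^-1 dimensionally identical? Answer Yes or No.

Left side:
  W = kg·m²·s⁻³.
  So W² = kg²·m⁴·s⁻⁶.
  Combining: W²·s·K² = (kg²·m⁴·s⁻⁶) · s · K² = kg²·m⁴·s⁻⁵·K².
Right side:
  S = kg⁻¹·m⁻²·s³·A².
  So S⁻¹ = kg·m²·s⁻³·A⁻².
  W = kg·m²·s⁻³.
  Ω = kg·m²·s⁻³·A⁻².
  Wb = kg·m²·s⁻²·A⁻¹.
  V = kg·m²·s⁻³·A⁻¹.
  So V⁻¹ = kg⁻¹·m⁻²·s³·A.
  Combining: S⁻¹·W·Ω·A²·K²·Wb·V⁻¹ = (kg·m²·s⁻³·A⁻²) · (kg·m²·s⁻³) · (kg·m²·s⁻³·A⁻²) · A² · K² · (kg·m²·s⁻²·A⁻¹) · (kg⁻¹·m⁻²·s³·A) = kg³·m⁶·s⁻⁸·A⁻²·K².
Left is kg²·m⁴·s⁻⁵·K²; right is kg³·m⁶·s⁻⁸·A⁻²·K² — different.

No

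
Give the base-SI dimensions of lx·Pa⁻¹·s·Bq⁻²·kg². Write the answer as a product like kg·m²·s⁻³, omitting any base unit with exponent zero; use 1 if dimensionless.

kg·m⁻¹·s⁵·cd

lx = lm/m² (illuminance = luminous flux per area),
    = m⁻²·cd.
Pa = N/m² (pressure = force per area),
    = kg·m⁻¹·s⁻².
So Pa⁻¹ = kg⁻¹·m·s².
Bq = 1/s = s⁻¹ (activity is decays per second).
So Bq⁻² = s².
Combining: lx·Pa⁻¹·s·Bq⁻²·kg² = (m⁻²·cd) · (kg⁻¹·m·s²) · s · s² · kg² = kg·m⁻¹·s⁵·cd.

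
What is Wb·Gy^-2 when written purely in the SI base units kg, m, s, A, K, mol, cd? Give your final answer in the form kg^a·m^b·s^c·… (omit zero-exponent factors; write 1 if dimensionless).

Wb = V·s (flux: a volt is a weber per second),
    = kg·m²·s⁻²·A⁻¹.
Gy = J/kg (absorbed dose = energy per mass),
    = m²·s⁻².
So Gy⁻² = m⁻⁴·s⁴.
Combining: Wb·Gy⁻² = (kg·m²·s⁻²·A⁻¹) · (m⁻⁴·s⁴) = kg·m⁻²·s²·A⁻¹.

kg·m⁻²·s²·A⁻¹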